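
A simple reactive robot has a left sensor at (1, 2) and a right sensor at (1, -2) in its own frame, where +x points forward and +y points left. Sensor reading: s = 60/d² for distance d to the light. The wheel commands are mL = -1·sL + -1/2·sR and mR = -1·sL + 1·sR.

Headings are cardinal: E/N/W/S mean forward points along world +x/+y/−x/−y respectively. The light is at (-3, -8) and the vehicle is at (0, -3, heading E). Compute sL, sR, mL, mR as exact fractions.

12/13 12/5 -138/65 96/65

left sensor world pos  = (1, -1); dL² = 65
right sensor world pos = (1, -5); dR² = 25
sL = 60/65 = 12/13
sR = 60/25 = 12/5
mL = -1·sL + -1/2·sR = -138/65
mR = -1·sL + 1·sR = 96/65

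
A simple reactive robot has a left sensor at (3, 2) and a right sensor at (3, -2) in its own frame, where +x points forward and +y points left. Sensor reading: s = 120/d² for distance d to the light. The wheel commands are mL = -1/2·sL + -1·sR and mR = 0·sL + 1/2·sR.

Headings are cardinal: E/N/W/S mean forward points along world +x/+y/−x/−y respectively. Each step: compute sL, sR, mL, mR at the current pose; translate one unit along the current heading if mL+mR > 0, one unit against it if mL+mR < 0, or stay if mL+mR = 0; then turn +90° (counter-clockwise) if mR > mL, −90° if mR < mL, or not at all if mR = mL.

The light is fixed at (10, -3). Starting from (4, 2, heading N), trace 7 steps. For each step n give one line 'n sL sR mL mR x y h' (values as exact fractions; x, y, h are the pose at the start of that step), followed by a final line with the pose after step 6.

n=0: pose=(4,2,N); sL=15/16, sR=3/2; mL=-63/32, mR=3/4; mL+mR=-39/32 → advance -1; mR−mL=87/32 → turn +1·90°
n=1: pose=(4,1,W); sL=24/17, sR=40/39; mL=-1148/663, mR=20/39; mL+mR=-808/663 → advance -1; mR−mL=496/221 → turn +1·90°
n=2: pose=(5,1,S); sL=12, sR=12/5; mL=-42/5, mR=6/5; mL+mR=-36/5 → advance -1; mR−mL=48/5 → turn +1·90°
n=3: pose=(5,2,E); sL=120/53, sR=120/13; mL=-7140/689, mR=60/13; mL+mR=-3960/689 → advance -1; mR−mL=10320/689 → turn +1·90°
n=4: pose=(4,2,N); sL=15/16, sR=3/2; mL=-63/32, mR=3/4; mL+mR=-39/32 → advance -1; mR−mL=87/32 → turn +1·90°
n=5: pose=(4,1,W); sL=24/17, sR=40/39; mL=-1148/663, mR=20/39; mL+mR=-808/663 → advance -1; mR−mL=496/221 → turn +1·90°
n=6: pose=(5,1,S); sL=12, sR=12/5; mL=-42/5, mR=6/5; mL+mR=-36/5 → advance -1; mR−mL=48/5 → turn +1·90°

0 15/16 3/2 -63/32 3/4 4 2 N
1 24/17 40/39 -1148/663 20/39 4 1 W
2 12 12/5 -42/5 6/5 5 1 S
3 120/53 120/13 -7140/689 60/13 5 2 E
4 15/16 3/2 -63/32 3/4 4 2 N
5 24/17 40/39 -1148/663 20/39 4 1 W
6 12 12/5 -42/5 6/5 5 1 S
final 5 2 E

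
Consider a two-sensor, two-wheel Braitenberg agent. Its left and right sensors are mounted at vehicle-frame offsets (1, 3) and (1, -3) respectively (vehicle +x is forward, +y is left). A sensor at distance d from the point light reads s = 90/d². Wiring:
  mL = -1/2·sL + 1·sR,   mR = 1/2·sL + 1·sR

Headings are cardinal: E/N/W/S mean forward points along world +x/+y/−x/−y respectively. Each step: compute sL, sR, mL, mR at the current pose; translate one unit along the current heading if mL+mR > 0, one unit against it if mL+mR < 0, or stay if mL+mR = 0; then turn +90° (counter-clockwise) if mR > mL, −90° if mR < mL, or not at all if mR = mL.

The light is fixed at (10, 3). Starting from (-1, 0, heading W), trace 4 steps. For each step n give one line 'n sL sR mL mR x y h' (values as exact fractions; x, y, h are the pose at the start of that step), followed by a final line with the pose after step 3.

n=0: pose=(-1,0,W); sL=1/2, sR=5/8; mL=3/8, mR=7/8; mL+mR=5/4 → advance +1; mR−mL=1/2 → turn +1·90°
n=1: pose=(-2,0,S); sL=90/97, sR=90/241; mL=-2115/23377, mR=19575/23377; mL+mR=180/241 → advance +1; mR−mL=90/97 → turn +1·90°
n=2: pose=(-2,-1,E); sL=45/61, sR=9/17; mL=333/2074, mR=1863/2074; mL+mR=18/17 → advance +1; mR−mL=45/61 → turn +1·90°
n=3: pose=(-1,-1,N); sL=18/41, sR=90/73; mL=3033/2993, mR=4347/2993; mL+mR=180/73 → advance +1; mR−mL=18/41 → turn +1·90°

0 1/2 5/8 3/8 7/8 -1 0 W
1 90/97 90/241 -2115/23377 19575/23377 -2 0 S
2 45/61 9/17 333/2074 1863/2074 -2 -1 E
3 18/41 90/73 3033/2993 4347/2993 -1 -1 N
final -1 0 W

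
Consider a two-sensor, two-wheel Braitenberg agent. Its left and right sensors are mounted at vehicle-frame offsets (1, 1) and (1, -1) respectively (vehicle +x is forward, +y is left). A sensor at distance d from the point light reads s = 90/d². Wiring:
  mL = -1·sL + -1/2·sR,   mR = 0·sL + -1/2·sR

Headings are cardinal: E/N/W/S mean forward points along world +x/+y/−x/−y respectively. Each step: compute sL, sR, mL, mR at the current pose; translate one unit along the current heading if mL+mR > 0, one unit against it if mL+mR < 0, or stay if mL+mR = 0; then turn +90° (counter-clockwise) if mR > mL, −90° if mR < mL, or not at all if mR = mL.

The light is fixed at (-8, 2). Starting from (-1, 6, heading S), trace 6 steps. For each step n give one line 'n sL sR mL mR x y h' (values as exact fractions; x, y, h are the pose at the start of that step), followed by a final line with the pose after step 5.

n=0: pose=(-1,6,S); sL=90/73, sR=2; mL=-163/73, mR=-1; mL+mR=-236/73 → advance -1; mR−mL=90/73 → turn +1·90°
n=1: pose=(-1,7,E); sL=9/10, sR=9/8; mL=-117/80, mR=-9/16; mL+mR=-81/40 → advance -1; mR−mL=9/10 → turn +1·90°
n=2: pose=(-2,7,N); sL=90/61, sR=18/17; mL=-2079/1037, mR=-9/17; mL+mR=-2628/1037 → advance -1; mR−mL=90/61 → turn +1·90°
n=3: pose=(-2,6,W); sL=45/17, sR=9/5; mL=-603/170, mR=-9/10; mL+mR=-378/85 → advance -1; mR−mL=45/17 → turn +1·90°
n=4: pose=(-1,6,S); sL=90/73, sR=2; mL=-163/73, mR=-1; mL+mR=-236/73 → advance -1; mR−mL=90/73 → turn +1·90°
n=5: pose=(-1,7,E); sL=9/10, sR=9/8; mL=-117/80, mR=-9/16; mL+mR=-81/40 → advance -1; mR−mL=9/10 → turn +1·90°

0 90/73 2 -163/73 -1 -1 6 S
1 9/10 9/8 -117/80 -9/16 -1 7 E
2 90/61 18/17 -2079/1037 -9/17 -2 7 N
3 45/17 9/5 -603/170 -9/10 -2 6 W
4 90/73 2 -163/73 -1 -1 6 S
5 9/10 9/8 -117/80 -9/16 -1 7 E
final -2 7 N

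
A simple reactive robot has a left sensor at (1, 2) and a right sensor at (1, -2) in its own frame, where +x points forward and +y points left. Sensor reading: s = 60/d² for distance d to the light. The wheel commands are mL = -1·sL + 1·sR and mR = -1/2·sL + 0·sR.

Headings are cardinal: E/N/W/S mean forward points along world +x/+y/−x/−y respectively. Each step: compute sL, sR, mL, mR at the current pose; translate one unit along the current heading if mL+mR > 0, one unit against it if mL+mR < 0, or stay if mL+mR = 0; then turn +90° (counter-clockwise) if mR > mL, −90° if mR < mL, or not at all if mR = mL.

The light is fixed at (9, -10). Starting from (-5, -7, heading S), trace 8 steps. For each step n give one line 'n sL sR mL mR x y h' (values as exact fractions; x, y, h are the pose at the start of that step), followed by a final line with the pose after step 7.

n=0: pose=(-5,-7,S); sL=15/37, sR=3/13; mL=-84/481, mR=-15/74; mL+mR=-363/962 → advance -1; mR−mL=-27/962 → turn -1·90°
n=1: pose=(-5,-6,W); sL=60/229, sR=20/87; mL=-640/19923, mR=-30/229; mL+mR=-3250/19923 → advance -1; mR−mL=-1970/19923 → turn -1·90°
n=2: pose=(-4,-6,N); sL=6/25, sR=30/73; mL=312/1825, mR=-3/25; mL+mR=93/1825 → advance +1; mR−mL=-531/1825 → turn -1·90°
n=3: pose=(-4,-5,E); sL=60/193, sR=20/51; mL=800/9843, mR=-30/193; mL+mR=-730/9843 → advance -1; mR−mL=-2330/9843 → turn -1·90°
n=4: pose=(-5,-5,S); sL=3/8, sR=15/68; mL=-21/136, mR=-3/16; mL+mR=-93/272 → advance -1; mR−mL=-9/272 → turn -1·90°
n=5: pose=(-5,-4,W); sL=60/241, sR=60/289; mL=-2880/69649, mR=-30/241; mL+mR=-11550/69649 → advance -1; mR−mL=-5790/69649 → turn -1·90°
n=6: pose=(-4,-4,N); sL=30/137, sR=6/17; mL=312/2329, mR=-15/137; mL+mR=57/2329 → advance +1; mR−mL=-567/2329 → turn -1·90°
n=7: pose=(-4,-3,E); sL=4/15, sR=60/169; mL=224/2535, mR=-2/15; mL+mR=-38/845 → advance -1; mR−mL=-562/2535 → turn -1·90°

0 15/37 3/13 -84/481 -15/74 -5 -7 S
1 60/229 20/87 -640/19923 -30/229 -5 -6 W
2 6/25 30/73 312/1825 -3/25 -4 -6 N
3 60/193 20/51 800/9843 -30/193 -4 -5 E
4 3/8 15/68 -21/136 -3/16 -5 -5 S
5 60/241 60/289 -2880/69649 -30/241 -5 -4 W
6 30/137 6/17 312/2329 -15/137 -4 -4 N
7 4/15 60/169 224/2535 -2/15 -4 -3 E
final -5 -3 S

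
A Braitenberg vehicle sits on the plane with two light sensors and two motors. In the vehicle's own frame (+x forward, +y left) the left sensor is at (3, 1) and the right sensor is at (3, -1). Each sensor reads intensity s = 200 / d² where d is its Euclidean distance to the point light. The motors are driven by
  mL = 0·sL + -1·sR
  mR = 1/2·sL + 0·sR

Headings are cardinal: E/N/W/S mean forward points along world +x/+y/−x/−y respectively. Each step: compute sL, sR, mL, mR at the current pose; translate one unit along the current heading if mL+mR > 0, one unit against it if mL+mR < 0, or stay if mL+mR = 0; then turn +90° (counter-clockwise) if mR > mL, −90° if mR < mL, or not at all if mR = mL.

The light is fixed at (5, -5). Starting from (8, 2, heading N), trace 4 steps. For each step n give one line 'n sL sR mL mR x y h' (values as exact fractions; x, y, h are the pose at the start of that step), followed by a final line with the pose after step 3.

0 25/13 50/29 -50/29 25/26 8 2 N
1 8 200/49 -200/49 4 8 1 W
2 100/17 100/9 -100/9 50/17 9 1 S
3 200/113 40/17 -40/17 100/113 9 2 E
final 8 2 N

n=0: pose=(8,2,N); sL=25/13, sR=50/29; mL=-50/29, mR=25/26; mL+mR=-575/754 → advance -1; mR−mL=2025/754 → turn +1·90°
n=1: pose=(8,1,W); sL=8, sR=200/49; mL=-200/49, mR=4; mL+mR=-4/49 → advance -1; mR−mL=396/49 → turn +1·90°
n=2: pose=(9,1,S); sL=100/17, sR=100/9; mL=-100/9, mR=50/17; mL+mR=-1250/153 → advance -1; mR−mL=2150/153 → turn +1·90°
n=3: pose=(9,2,E); sL=200/113, sR=40/17; mL=-40/17, mR=100/113; mL+mR=-2820/1921 → advance -1; mR−mL=6220/1921 → turn +1·90°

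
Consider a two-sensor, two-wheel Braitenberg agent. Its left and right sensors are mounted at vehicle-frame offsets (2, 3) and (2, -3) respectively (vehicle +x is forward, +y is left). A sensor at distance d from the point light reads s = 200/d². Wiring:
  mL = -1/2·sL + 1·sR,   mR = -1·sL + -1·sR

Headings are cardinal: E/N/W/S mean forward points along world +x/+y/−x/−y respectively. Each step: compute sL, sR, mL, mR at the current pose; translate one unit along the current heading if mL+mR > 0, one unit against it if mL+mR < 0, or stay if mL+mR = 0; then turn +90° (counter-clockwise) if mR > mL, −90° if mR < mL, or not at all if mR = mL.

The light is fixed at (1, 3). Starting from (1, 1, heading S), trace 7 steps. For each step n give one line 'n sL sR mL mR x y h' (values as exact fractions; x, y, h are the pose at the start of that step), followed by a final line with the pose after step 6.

0 8 8 4 -16 1 1 S
1 10 25 20 -35 1 2 W
2 40 200/17 -140/17 -880/17 2 2 N
3 20 100/17 -70/17 -440/17 2 1 E
4 8 8 4 -16 1 1 S
5 10 25 20 -35 1 2 W
6 40 200/17 -140/17 -880/17 2 2 N
final 2 1 E

n=0: pose=(1,1,S); sL=8, sR=8; mL=4, mR=-16; mL+mR=-12 → advance -1; mR−mL=-20 → turn -1·90°
n=1: pose=(1,2,W); sL=10, sR=25; mL=20, mR=-35; mL+mR=-15 → advance -1; mR−mL=-55 → turn -1·90°
n=2: pose=(2,2,N); sL=40, sR=200/17; mL=-140/17, mR=-880/17; mL+mR=-60 → advance -1; mR−mL=-740/17 → turn -1·90°
n=3: pose=(2,1,E); sL=20, sR=100/17; mL=-70/17, mR=-440/17; mL+mR=-30 → advance -1; mR−mL=-370/17 → turn -1·90°
n=4: pose=(1,1,S); sL=8, sR=8; mL=4, mR=-16; mL+mR=-12 → advance -1; mR−mL=-20 → turn -1·90°
n=5: pose=(1,2,W); sL=10, sR=25; mL=20, mR=-35; mL+mR=-15 → advance -1; mR−mL=-55 → turn -1·90°
n=6: pose=(2,2,N); sL=40, sR=200/17; mL=-140/17, mR=-880/17; mL+mR=-60 → advance -1; mR−mL=-740/17 → turn -1·90°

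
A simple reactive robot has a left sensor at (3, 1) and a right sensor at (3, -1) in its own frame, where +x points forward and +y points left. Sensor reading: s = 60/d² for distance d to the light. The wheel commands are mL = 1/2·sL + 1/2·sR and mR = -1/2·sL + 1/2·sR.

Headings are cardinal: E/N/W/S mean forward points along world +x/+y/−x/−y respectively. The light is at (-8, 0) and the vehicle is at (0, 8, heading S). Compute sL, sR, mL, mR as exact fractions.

30/53 30/37 1350/1961 240/1961

left sensor world pos  = (1, 5); dL² = 106
right sensor world pos = (-1, 5); dR² = 74
sL = 60/106 = 30/53
sR = 60/74 = 30/37
mL = 1/2·sL + 1/2·sR = 1350/1961
mR = -1/2·sL + 1/2·sR = 240/1961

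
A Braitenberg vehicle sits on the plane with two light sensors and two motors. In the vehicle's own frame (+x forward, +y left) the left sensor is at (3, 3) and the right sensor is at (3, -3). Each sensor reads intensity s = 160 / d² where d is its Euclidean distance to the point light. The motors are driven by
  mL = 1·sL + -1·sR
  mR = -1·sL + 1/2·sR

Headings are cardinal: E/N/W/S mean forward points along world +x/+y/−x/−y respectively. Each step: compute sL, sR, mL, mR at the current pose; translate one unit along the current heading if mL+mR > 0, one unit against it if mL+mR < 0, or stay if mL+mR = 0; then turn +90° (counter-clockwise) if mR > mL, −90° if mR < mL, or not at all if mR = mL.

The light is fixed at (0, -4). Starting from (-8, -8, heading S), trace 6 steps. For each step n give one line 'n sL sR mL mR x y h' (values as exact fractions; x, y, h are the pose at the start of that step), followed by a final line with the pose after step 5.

0 80/37 16/17 768/629 -1064/629 -8 -8 S
1 160/157 160/121 -5760/18997 -6800/18997 -8 -7 W
2 8/5 10 -42/5 17/5 -7 -7 N
3 160/149 160/101 -7680/15049 -4240/15049 -7 -8 W
4 80/29 16/13 576/377 -808/377 -6 -8 S
5 160/117 160/81 -640/1053 -400/1053 -6 -7 W
final -5 -7 S

n=0: pose=(-8,-8,S); sL=80/37, sR=16/17; mL=768/629, mR=-1064/629; mL+mR=-8/17 → advance -1; mR−mL=-1832/629 → turn -1·90°
n=1: pose=(-8,-7,W); sL=160/157, sR=160/121; mL=-5760/18997, mR=-6800/18997; mL+mR=-80/121 → advance -1; mR−mL=-1040/18997 → turn -1·90°
n=2: pose=(-7,-7,N); sL=8/5, sR=10; mL=-42/5, mR=17/5; mL+mR=-5 → advance -1; mR−mL=59/5 → turn +1·90°
n=3: pose=(-7,-8,W); sL=160/149, sR=160/101; mL=-7680/15049, mR=-4240/15049; mL+mR=-80/101 → advance -1; mR−mL=3440/15049 → turn +1·90°
n=4: pose=(-6,-8,S); sL=80/29, sR=16/13; mL=576/377, mR=-808/377; mL+mR=-8/13 → advance -1; mR−mL=-1384/377 → turn -1·90°
n=5: pose=(-6,-7,W); sL=160/117, sR=160/81; mL=-640/1053, mR=-400/1053; mL+mR=-80/81 → advance -1; mR−mL=80/351 → turn +1·90°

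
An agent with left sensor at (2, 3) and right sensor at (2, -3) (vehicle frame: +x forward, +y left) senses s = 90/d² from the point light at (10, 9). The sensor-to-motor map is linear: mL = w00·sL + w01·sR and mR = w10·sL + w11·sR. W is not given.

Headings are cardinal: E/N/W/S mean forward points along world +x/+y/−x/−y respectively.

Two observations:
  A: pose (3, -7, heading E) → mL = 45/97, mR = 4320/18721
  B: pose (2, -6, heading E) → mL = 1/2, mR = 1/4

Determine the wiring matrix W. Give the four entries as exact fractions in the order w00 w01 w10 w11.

1 0 1 -1

obs A: pose=(3,-7,E) → sL=45/97, sR=45/193, mL=45/97, mR=4320/18721
obs B: pose=(2,-6,E) → sL=1/2, sR=1/4, mL=1/2, mR=1/4
sensor matrix S = [[45/97, 45/193], [1/2, 1/4]]; det S = -45/74884
solve [mL_A; mL_B] = S·[w00; w01] and [mR_A; mR_B] = S·[w10; w11]:
  w00 = 1, w01 = 0, w10 = 1, w11 = -1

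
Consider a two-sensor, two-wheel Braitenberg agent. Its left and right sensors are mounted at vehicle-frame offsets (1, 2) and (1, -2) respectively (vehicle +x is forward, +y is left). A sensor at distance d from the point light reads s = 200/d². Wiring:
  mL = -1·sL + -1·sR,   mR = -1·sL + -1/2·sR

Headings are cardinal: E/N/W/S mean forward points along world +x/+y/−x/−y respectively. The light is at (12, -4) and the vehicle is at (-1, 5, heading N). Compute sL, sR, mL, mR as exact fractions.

8/13 200/221 -336/221 -236/221

left sensor world pos  = (-3, 6); dL² = 325
right sensor world pos = (1, 6); dR² = 221
sL = 200/325 = 8/13
sR = 200/221 = 200/221
mL = -1·sL + -1·sR = -336/221
mR = -1·sL + -1/2·sR = -236/221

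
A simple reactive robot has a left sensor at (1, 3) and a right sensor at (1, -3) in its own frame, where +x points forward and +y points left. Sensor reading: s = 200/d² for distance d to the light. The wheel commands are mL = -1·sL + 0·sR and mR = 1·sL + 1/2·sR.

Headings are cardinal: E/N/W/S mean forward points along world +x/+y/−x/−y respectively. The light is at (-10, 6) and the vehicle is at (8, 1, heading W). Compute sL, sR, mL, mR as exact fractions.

200/353 200/293 -200/353 93900/103429

left sensor world pos  = (7, -2); dL² = 353
right sensor world pos = (7, 4); dR² = 293
sL = 200/353 = 200/353
sR = 200/293 = 200/293
mL = -1·sL + 0·sR = -200/353
mR = 1·sL + 1/2·sR = 93900/103429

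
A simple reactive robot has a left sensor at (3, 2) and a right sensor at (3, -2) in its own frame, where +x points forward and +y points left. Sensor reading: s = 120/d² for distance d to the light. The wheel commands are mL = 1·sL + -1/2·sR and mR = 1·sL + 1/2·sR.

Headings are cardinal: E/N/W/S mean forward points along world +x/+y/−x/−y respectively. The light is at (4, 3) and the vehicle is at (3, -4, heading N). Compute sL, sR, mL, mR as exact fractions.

left sensor world pos  = (1, -1); dL² = 25
right sensor world pos = (5, -1); dR² = 17
sL = 120/25 = 24/5
sR = 120/17 = 120/17
mL = 1·sL + -1/2·sR = 108/85
mR = 1·sL + 1/2·sR = 708/85

24/5 120/17 108/85 708/85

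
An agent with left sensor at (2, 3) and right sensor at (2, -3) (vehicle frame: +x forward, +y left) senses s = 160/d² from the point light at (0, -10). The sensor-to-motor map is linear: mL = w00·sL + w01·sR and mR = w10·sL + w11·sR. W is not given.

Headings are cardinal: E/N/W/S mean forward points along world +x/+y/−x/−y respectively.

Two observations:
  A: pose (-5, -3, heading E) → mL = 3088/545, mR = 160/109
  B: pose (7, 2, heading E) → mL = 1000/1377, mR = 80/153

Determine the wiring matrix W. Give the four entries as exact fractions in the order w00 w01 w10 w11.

obs A: pose=(-5,-3,E) → sL=160/109, sR=32/5, mL=3088/545, mR=160/109
obs B: pose=(7,2,E) → sL=80/153, sR=80/81, mL=1000/1377, mR=80/153
sensor matrix S = [[160/109, 32/5], [80/153, 80/81]]; det S = -284672/150093
solve [mL_A; mL_B] = S·[w00; w01] and [mR_A; mR_B] = S·[w10; w11]:
  w00 = -1/2, w01 = 1, w10 = 1, w11 = 0

-1/2 1 1 0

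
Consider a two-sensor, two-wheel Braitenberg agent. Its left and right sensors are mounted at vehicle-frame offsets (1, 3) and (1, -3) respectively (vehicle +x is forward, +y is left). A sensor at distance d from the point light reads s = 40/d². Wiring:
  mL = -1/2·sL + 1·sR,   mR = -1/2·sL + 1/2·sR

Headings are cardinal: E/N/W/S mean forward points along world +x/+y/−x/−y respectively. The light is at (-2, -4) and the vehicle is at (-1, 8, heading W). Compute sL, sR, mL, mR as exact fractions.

left sensor world pos  = (-2, 5); dL² = 81
right sensor world pos = (-2, 11); dR² = 225
sL = 40/81 = 40/81
sR = 40/225 = 8/45
mL = -1/2·sL + 1·sR = -28/405
mR = -1/2·sL + 1/2·sR = -64/405

40/81 8/45 -28/405 -64/405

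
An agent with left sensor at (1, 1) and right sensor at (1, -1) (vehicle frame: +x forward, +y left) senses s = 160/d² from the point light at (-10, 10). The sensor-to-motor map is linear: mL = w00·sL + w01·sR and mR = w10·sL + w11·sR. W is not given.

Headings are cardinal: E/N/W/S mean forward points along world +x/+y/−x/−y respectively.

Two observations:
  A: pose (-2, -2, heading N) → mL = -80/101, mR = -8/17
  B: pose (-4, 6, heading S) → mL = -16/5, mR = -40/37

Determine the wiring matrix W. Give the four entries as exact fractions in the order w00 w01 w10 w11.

obs A: pose=(-2,-2,N) → sL=16/17, sR=80/101, mL=-80/101, mR=-8/17
obs B: pose=(-4,6,S) → sL=80/37, sR=16/5, mL=-16/5, mR=-40/37
sensor matrix S = [[16/17, 80/101], [80/37, 16/5]]; det S = 412672/317645
solve [mL_A; mL_B] = S·[w00; w01] and [mR_A; mR_B] = S·[w10; w11]:
  w00 = 0, w01 = -1, w10 = -1/2, w11 = 0

0 -1 -1/2 0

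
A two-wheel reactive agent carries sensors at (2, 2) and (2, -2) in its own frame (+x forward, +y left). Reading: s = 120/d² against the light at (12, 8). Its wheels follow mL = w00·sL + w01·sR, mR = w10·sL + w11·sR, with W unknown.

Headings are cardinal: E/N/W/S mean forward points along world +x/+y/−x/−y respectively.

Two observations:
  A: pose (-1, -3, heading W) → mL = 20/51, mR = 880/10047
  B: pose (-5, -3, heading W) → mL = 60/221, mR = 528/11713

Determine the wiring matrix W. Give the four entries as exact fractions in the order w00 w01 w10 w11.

0 1 -1 1

obs A: pose=(-1,-3,W) → sL=60/197, sR=20/51, mL=20/51, mR=880/10047
obs B: pose=(-5,-3,W) → sL=12/53, sR=60/221, mL=60/221, mR=528/11713
sensor matrix S = [[60/197, 20/51], [12/53, 60/221]]; det S = -14080/2307461
solve [mL_A; mL_B] = S·[w00; w01] and [mR_A; mR_B] = S·[w10; w11]:
  w00 = 0, w01 = 1, w10 = -1, w11 = 1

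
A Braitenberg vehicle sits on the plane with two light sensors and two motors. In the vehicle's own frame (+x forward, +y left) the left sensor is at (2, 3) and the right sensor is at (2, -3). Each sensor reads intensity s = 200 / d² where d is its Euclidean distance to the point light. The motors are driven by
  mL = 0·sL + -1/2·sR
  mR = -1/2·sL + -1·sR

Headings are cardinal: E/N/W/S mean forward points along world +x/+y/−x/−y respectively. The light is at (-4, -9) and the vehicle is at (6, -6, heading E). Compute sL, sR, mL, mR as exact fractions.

10/9 25/18 -25/36 -35/18

left sensor world pos  = (8, -3); dL² = 180
right sensor world pos = (8, -9); dR² = 144
sL = 200/180 = 10/9
sR = 200/144 = 25/18
mL = 0·sL + -1/2·sR = -25/36
mR = -1/2·sL + -1·sR = -35/18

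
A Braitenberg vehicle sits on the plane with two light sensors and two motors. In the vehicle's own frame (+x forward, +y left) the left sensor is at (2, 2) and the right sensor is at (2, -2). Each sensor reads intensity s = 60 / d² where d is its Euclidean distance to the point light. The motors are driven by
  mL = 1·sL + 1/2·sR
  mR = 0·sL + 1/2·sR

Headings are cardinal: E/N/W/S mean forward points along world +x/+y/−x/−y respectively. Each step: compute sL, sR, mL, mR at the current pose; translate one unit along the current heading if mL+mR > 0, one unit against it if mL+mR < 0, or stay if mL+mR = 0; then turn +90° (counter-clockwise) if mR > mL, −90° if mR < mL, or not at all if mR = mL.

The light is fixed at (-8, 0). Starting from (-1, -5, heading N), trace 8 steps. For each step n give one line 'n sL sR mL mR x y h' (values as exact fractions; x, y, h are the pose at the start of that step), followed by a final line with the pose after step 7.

0 30/17 2/3 107/51 1/3 -1 -5 N
1 12/17 20/39 638/663 10/39 -1 -4 E
2 15/34 5/6 175/204 5/12 0 -4 S
3 12/17 4/3 70/51 2/3 0 -5 W
4 30/17 2/3 107/51 1/3 -1 -5 N
5 12/17 20/39 638/663 10/39 -1 -4 E
6 15/34 5/6 175/204 5/12 0 -4 S
7 12/17 4/3 70/51 2/3 0 -5 W
final -1 -5 N

n=0: pose=(-1,-5,N); sL=30/17, sR=2/3; mL=107/51, mR=1/3; mL+mR=124/51 → advance +1; mR−mL=-30/17 → turn -1·90°
n=1: pose=(-1,-4,E); sL=12/17, sR=20/39; mL=638/663, mR=10/39; mL+mR=808/663 → advance +1; mR−mL=-12/17 → turn -1·90°
n=2: pose=(0,-4,S); sL=15/34, sR=5/6; mL=175/204, mR=5/12; mL+mR=65/51 → advance +1; mR−mL=-15/34 → turn -1·90°
n=3: pose=(0,-5,W); sL=12/17, sR=4/3; mL=70/51, mR=2/3; mL+mR=104/51 → advance +1; mR−mL=-12/17 → turn -1·90°
n=4: pose=(-1,-5,N); sL=30/17, sR=2/3; mL=107/51, mR=1/3; mL+mR=124/51 → advance +1; mR−mL=-30/17 → turn -1·90°
n=5: pose=(-1,-4,E); sL=12/17, sR=20/39; mL=638/663, mR=10/39; mL+mR=808/663 → advance +1; mR−mL=-12/17 → turn -1·90°
n=6: pose=(0,-4,S); sL=15/34, sR=5/6; mL=175/204, mR=5/12; mL+mR=65/51 → advance +1; mR−mL=-15/34 → turn -1·90°
n=7: pose=(0,-5,W); sL=12/17, sR=4/3; mL=70/51, mR=2/3; mL+mR=104/51 → advance +1; mR−mL=-12/17 → turn -1·90°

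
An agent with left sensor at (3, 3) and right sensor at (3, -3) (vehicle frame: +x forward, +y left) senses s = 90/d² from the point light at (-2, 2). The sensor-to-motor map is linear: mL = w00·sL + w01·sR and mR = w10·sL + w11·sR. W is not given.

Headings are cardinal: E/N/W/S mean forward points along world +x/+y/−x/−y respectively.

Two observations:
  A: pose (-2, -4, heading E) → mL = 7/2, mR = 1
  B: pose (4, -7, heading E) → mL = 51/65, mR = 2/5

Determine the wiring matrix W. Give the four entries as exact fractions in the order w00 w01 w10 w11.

obs A: pose=(-2,-4,E) → sL=5, sR=1, mL=7/2, mR=1
obs B: pose=(4,-7,E) → sL=10/13, sR=2/5, mL=51/65, mR=2/5
sensor matrix S = [[5, 1], [10/13, 2/5]]; det S = 16/13
solve [mL_A; mL_B] = S·[w00; w01] and [mR_A; mR_B] = S·[w10; w11]:
  w00 = 1/2, w01 = 1, w10 = 0, w11 = 1

1/2 1 0 1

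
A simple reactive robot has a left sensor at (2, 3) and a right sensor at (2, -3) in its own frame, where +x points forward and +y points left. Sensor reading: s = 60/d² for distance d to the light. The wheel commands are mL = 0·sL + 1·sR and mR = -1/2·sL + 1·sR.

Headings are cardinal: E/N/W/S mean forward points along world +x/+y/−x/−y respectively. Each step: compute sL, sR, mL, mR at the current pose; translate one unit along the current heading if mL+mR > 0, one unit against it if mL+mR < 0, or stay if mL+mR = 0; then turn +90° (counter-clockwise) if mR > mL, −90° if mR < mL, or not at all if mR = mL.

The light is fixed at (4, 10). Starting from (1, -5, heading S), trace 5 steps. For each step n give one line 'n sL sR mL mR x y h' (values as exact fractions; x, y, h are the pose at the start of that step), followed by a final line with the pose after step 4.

n=0: pose=(1,-5,S); sL=60/289, sR=12/65; mL=12/65, mR=1518/18785; mL+mR=4986/18785 → advance +1; mR−mL=-30/289 → turn -1·90°
n=1: pose=(1,-6,W); sL=30/193, sR=30/97; mL=30/97, mR=4335/18721; mL+mR=10125/18721 → advance +1; mR−mL=-15/193 → turn -1·90°
n=2: pose=(0,-6,N); sL=12/49, sR=60/197; mL=60/197, mR=1758/9653; mL+mR=4698/9653 → advance +1; mR−mL=-6/49 → turn -1·90°
n=3: pose=(0,-5,E); sL=15/37, sR=15/82; mL=15/82, mR=-30/1517; mL+mR=495/3034 → advance +1; mR−mL=-15/74 → turn -1·90°
n=4: pose=(1,-5,S); sL=60/289, sR=12/65; mL=12/65, mR=1518/18785; mL+mR=4986/18785 → advance +1; mR−mL=-30/289 → turn -1·90°

0 60/289 12/65 12/65 1518/18785 1 -5 S
1 30/193 30/97 30/97 4335/18721 1 -6 W
2 12/49 60/197 60/197 1758/9653 0 -6 N
3 15/37 15/82 15/82 -30/1517 0 -5 E
4 60/289 12/65 12/65 1518/18785 1 -5 S
final 1 -6 W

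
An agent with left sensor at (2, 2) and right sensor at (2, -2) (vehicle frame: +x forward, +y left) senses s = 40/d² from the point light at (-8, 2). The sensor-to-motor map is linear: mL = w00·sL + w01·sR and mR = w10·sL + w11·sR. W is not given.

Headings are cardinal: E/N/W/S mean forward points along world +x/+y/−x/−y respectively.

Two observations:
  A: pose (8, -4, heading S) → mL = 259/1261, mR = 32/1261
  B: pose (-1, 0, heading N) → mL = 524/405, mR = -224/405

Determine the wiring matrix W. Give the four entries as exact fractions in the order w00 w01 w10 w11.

obs A: pose=(8,-4,S) → sL=10/97, sR=2/13, mL=259/1261, mR=32/1261
obs B: pose=(-1,0,N) → sL=8/5, sR=40/81, mL=524/405, mR=-224/405
sensor matrix S = [[10/97, 2/13], [8/5, 40/81]]; det S = -99712/510705
solve [mL_A; mL_B] = S·[w00; w01] and [mR_A; mR_B] = S·[w10; w11]:
  w00 = 1/2, w01 = 1, w10 = -1/2, w11 = 1/2

1/2 1 -1/2 1/2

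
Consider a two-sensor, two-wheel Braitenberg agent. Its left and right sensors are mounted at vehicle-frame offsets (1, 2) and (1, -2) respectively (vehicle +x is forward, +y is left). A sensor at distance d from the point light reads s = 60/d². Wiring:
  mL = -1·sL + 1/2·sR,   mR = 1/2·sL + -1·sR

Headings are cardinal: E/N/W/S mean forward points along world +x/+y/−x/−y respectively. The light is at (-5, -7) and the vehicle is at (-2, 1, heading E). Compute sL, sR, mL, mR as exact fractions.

15/29 15/13 45/754 -675/754

left sensor world pos  = (-1, 3); dL² = 116
right sensor world pos = (-1, -1); dR² = 52
sL = 60/116 = 15/29
sR = 60/52 = 15/13
mL = -1·sL + 1/2·sR = 45/754
mR = 1/2·sL + -1·sR = -675/754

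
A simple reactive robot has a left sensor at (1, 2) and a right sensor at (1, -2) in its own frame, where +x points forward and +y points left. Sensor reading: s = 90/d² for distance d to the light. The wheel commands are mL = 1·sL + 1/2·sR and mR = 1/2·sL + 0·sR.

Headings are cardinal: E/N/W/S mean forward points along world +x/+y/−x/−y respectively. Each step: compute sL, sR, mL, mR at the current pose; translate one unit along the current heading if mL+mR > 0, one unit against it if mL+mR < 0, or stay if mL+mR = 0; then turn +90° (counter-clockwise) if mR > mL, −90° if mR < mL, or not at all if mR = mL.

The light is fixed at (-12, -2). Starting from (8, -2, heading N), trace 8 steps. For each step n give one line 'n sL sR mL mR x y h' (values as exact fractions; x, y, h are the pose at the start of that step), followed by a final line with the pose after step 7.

n=0: pose=(8,-2,N); sL=18/65, sR=18/97; mL=2331/6305, mR=9/65; mL+mR=3204/6305 → advance +1; mR−mL=-1458/6305 → turn -1·90°
n=1: pose=(8,-1,E); sL=1/5, sR=45/221; mL=667/2210, mR=1/10; mL+mR=444/1105 → advance +1; mR−mL=-223/1105 → turn -1·90°
n=2: pose=(9,-1,S); sL=90/529, sR=90/361; mL=56295/190969, mR=45/529; mL+mR=72540/190969 → advance +1; mR−mL=-40050/190969 → turn -1·90°
n=3: pose=(9,-2,W); sL=45/202, sR=45/202; mL=135/404, mR=45/404; mL+mR=45/101 → advance +1; mR−mL=-45/202 → turn -1·90°
n=4: pose=(8,-2,N); sL=18/65, sR=18/97; mL=2331/6305, mR=9/65; mL+mR=3204/6305 → advance +1; mR−mL=-1458/6305 → turn -1·90°
n=5: pose=(8,-1,E); sL=1/5, sR=45/221; mL=667/2210, mR=1/10; mL+mR=444/1105 → advance +1; mR−mL=-223/1105 → turn -1·90°
n=6: pose=(9,-1,S); sL=90/529, sR=90/361; mL=56295/190969, mR=45/529; mL+mR=72540/190969 → advance +1; mR−mL=-40050/190969 → turn -1·90°
n=7: pose=(9,-2,W); sL=45/202, sR=45/202; mL=135/404, mR=45/404; mL+mR=45/101 → advance +1; mR−mL=-45/202 → turn -1·90°

0 18/65 18/97 2331/6305 9/65 8 -2 N
1 1/5 45/221 667/2210 1/10 8 -1 E
2 90/529 90/361 56295/190969 45/529 9 -1 S
3 45/202 45/202 135/404 45/404 9 -2 W
4 18/65 18/97 2331/6305 9/65 8 -2 N
5 1/5 45/221 667/2210 1/10 8 -1 E
6 90/529 90/361 56295/190969 45/529 9 -1 S
7 45/202 45/202 135/404 45/404 9 -2 W
final 8 -2 N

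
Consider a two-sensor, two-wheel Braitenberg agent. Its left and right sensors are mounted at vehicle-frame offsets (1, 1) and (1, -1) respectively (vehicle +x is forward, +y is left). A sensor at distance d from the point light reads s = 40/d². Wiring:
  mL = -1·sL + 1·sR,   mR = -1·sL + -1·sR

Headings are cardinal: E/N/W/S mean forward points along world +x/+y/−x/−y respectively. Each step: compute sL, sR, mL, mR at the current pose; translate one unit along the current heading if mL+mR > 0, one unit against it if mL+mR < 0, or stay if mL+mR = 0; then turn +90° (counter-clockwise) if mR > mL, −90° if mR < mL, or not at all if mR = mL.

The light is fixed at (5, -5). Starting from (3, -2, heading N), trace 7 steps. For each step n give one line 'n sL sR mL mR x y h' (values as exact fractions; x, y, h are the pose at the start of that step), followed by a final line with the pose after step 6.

0 8/5 40/17 64/85 -336/85 3 -2 N
1 4 20 16 -24 3 -3 E
2 8 40/17 -96/17 -176/17 2 -3 S
3 2 5/4 -3/4 -13/4 2 -2 W
4 8/5 40/17 64/85 -336/85 3 -2 N
5 4 20 16 -24 3 -3 E
6 8 40/17 -96/17 -176/17 2 -3 S
final 2 -2 W

n=0: pose=(3,-2,N); sL=8/5, sR=40/17; mL=64/85, mR=-336/85; mL+mR=-16/5 → advance -1; mR−mL=-80/17 → turn -1·90°
n=1: pose=(3,-3,E); sL=4, sR=20; mL=16, mR=-24; mL+mR=-8 → advance -1; mR−mL=-40 → turn -1·90°
n=2: pose=(2,-3,S); sL=8, sR=40/17; mL=-96/17, mR=-176/17; mL+mR=-16 → advance -1; mR−mL=-80/17 → turn -1·90°
n=3: pose=(2,-2,W); sL=2, sR=5/4; mL=-3/4, mR=-13/4; mL+mR=-4 → advance -1; mR−mL=-5/2 → turn -1·90°
n=4: pose=(3,-2,N); sL=8/5, sR=40/17; mL=64/85, mR=-336/85; mL+mR=-16/5 → advance -1; mR−mL=-80/17 → turn -1·90°
n=5: pose=(3,-3,E); sL=4, sR=20; mL=16, mR=-24; mL+mR=-8 → advance -1; mR−mL=-40 → turn -1·90°
n=6: pose=(2,-3,S); sL=8, sR=40/17; mL=-96/17, mR=-176/17; mL+mR=-16 → advance -1; mR−mL=-80/17 → turn -1·90°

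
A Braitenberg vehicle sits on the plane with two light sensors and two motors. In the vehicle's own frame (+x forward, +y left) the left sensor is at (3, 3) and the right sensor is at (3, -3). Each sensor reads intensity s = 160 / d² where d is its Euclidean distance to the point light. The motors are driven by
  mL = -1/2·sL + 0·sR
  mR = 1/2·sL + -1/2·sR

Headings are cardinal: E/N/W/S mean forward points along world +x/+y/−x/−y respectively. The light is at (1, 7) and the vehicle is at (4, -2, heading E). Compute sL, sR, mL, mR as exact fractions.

left sensor world pos  = (7, 1); dL² = 72
right sensor world pos = (7, -5); dR² = 180
sL = 160/72 = 20/9
sR = 160/180 = 8/9
mL = -1/2·sL + 0·sR = -10/9
mR = 1/2·sL + -1/2·sR = 2/3

20/9 8/9 -10/9 2/3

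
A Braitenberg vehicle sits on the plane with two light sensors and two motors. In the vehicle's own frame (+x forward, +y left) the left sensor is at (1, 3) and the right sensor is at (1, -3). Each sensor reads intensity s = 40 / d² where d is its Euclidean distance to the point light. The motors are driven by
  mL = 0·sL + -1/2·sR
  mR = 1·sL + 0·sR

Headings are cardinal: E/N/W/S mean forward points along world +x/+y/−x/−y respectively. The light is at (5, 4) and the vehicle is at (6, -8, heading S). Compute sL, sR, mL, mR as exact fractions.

8/37 40/173 -20/173 8/37

left sensor world pos  = (9, -9); dL² = 185
right sensor world pos = (3, -9); dR² = 173
sL = 40/185 = 8/37
sR = 40/173 = 40/173
mL = 0·sL + -1/2·sR = -20/173
mR = 1·sL + 0·sR = 8/37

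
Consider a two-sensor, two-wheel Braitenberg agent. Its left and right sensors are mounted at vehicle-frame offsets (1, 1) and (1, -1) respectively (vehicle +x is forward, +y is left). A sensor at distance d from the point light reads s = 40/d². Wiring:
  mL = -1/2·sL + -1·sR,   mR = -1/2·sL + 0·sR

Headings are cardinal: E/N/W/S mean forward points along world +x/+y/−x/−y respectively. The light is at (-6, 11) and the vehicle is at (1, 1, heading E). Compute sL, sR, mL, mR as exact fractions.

left sensor world pos  = (2, 2); dL² = 145
right sensor world pos = (2, 0); dR² = 185
sL = 40/145 = 8/29
sR = 40/185 = 8/37
mL = -1/2·sL + -1·sR = -380/1073
mR = -1/2·sL + 0·sR = -4/29

8/29 8/37 -380/1073 -4/29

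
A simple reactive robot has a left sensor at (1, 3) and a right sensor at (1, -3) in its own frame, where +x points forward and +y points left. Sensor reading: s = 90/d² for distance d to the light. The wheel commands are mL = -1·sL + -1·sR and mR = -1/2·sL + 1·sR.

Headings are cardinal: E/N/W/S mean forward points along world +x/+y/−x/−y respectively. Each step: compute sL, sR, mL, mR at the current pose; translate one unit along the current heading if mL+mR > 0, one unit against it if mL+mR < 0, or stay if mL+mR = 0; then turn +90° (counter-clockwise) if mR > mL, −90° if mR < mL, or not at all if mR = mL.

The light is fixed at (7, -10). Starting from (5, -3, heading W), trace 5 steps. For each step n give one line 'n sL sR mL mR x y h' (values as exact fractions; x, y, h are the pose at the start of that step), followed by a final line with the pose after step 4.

n=0: pose=(5,-3,W); sL=18/5, sR=90/109; mL=-2412/545, mR=-531/545; mL+mR=-27/5 → advance -1; mR−mL=1881/545 → turn +1·90°
n=1: pose=(6,-3,S); sL=9/4, sR=45/26; mL=-207/52, mR=63/104; mL+mR=-27/8 → advance -1; mR−mL=477/104 → turn +1·90°
n=2: pose=(6,-2,E); sL=90/121, sR=18/5; mL=-2628/605, mR=1953/605; mL+mR=-135/121 → advance -1; mR−mL=4581/605 → turn +1·90°
n=3: pose=(5,-2,N); sL=45/53, sR=45/41; mL=-4230/2173, mR=2925/4346; mL+mR=-135/106 → advance -1; mR−mL=11385/4346 → turn +1·90°
n=4: pose=(5,-3,W); sL=18/5, sR=90/109; mL=-2412/545, mR=-531/545; mL+mR=-27/5 → advance -1; mR−mL=1881/545 → turn +1·90°

0 18/5 90/109 -2412/545 -531/545 5 -3 W
1 9/4 45/26 -207/52 63/104 6 -3 S
2 90/121 18/5 -2628/605 1953/605 6 -2 E
3 45/53 45/41 -4230/2173 2925/4346 5 -2 N
4 18/5 90/109 -2412/545 -531/545 5 -3 W
final 6 -3 S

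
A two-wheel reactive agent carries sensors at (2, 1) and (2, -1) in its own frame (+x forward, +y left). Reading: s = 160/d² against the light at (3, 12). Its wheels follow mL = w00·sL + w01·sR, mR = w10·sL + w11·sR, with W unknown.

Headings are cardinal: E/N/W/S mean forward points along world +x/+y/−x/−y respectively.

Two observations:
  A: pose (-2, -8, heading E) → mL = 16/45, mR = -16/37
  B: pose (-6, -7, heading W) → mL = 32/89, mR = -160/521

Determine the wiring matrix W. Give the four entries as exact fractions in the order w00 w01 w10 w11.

obs A: pose=(-2,-8,E) → sL=16/37, sR=16/45, mL=16/45, mR=-16/37
obs B: pose=(-6,-7,W) → sL=160/521, sR=32/89, mL=32/89, mR=-160/521
sensor matrix S = [[16/37, 16/45], [160/521, 32/89]]; det S = 714752/15440877
solve [mL_A; mL_B] = S·[w00; w01] and [mR_A; mR_B] = S·[w10; w11]:
  w00 = 0, w01 = 1, w10 = -1, w11 = 0

0 1 -1 0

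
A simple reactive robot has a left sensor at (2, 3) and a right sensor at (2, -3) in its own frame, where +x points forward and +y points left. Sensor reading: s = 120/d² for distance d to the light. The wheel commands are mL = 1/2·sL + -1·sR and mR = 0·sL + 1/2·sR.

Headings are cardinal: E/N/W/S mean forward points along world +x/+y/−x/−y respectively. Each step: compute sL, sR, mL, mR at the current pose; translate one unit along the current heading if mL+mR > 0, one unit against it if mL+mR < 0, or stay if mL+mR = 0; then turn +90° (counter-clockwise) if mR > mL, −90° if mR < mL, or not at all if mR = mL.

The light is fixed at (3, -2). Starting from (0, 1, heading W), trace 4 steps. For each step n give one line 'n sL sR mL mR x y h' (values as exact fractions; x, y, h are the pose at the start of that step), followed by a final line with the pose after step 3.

n=0: pose=(0,1,W); sL=24/5, sR=120/61; mL=132/305, mR=60/61; mL+mR=432/305 → advance +1; mR−mL=168/305 → turn +1·90°
n=1: pose=(-1,1,S); sL=60, sR=12/5; mL=138/5, mR=6/5; mL+mR=144/5 → advance +1; mR−mL=-132/5 → turn -1·90°
n=2: pose=(-1,0,W); sL=120/37, sR=120/61; mL=-780/2257, mR=60/61; mL+mR=1440/2257 → advance +1; mR−mL=3000/2257 → turn +1·90°
n=3: pose=(-2,0,S); sL=30, sR=15/8; mL=105/8, mR=15/16; mL+mR=225/16 → advance +1; mR−mL=-195/16 → turn -1·90°

0 24/5 120/61 132/305 60/61 0 1 W
1 60 12/5 138/5 6/5 -1 1 S
2 120/37 120/61 -780/2257 60/61 -1 0 W
3 30 15/8 105/8 15/16 -2 0 S
final -2 -1 W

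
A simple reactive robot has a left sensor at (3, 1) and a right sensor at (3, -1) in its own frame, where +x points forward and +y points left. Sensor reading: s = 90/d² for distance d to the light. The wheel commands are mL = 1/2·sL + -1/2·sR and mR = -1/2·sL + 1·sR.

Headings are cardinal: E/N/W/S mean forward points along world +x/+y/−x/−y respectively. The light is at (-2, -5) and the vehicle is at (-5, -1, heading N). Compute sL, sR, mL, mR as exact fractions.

18/13 90/53 -108/689 693/689

left sensor world pos  = (-6, 2); dL² = 65
right sensor world pos = (-4, 2); dR² = 53
sL = 90/65 = 18/13
sR = 90/53 = 90/53
mL = 1/2·sL + -1/2·sR = -108/689
mR = -1/2·sL + 1·sR = 693/689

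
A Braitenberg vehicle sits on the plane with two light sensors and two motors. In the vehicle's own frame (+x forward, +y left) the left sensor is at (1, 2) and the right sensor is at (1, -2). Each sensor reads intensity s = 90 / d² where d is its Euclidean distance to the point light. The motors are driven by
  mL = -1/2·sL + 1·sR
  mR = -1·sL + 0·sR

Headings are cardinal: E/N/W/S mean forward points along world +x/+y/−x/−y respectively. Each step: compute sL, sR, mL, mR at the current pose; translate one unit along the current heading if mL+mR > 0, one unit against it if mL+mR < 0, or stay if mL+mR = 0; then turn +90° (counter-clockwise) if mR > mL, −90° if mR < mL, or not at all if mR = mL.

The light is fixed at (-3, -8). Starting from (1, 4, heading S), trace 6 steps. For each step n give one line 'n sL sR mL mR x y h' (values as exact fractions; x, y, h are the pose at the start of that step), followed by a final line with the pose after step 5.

n=0: pose=(1,4,S); sL=90/157, sR=18/25; mL=1701/3925, mR=-90/157; mL+mR=-549/3925 → advance -1; mR−mL=-3951/3925 → turn -1·90°
n=1: pose=(1,5,W); sL=9/13, sR=5/13; mL=1/26, mR=-9/13; mL+mR=-17/26 → advance -1; mR−mL=-19/26 → turn -1·90°
n=2: pose=(2,5,N); sL=18/41, sR=18/49; mL=297/2009, mR=-18/41; mL+mR=-585/2009 → advance -1; mR−mL=-1179/2009 → turn -1·90°
n=3: pose=(2,4,E); sL=45/116, sR=45/68; mL=1845/3944, mR=-45/116; mL+mR=315/3944 → advance +1; mR−mL=-3375/3944 → turn -1·90°
n=4: pose=(3,4,S); sL=18/37, sR=90/137; mL=2097/5069, mR=-18/37; mL+mR=-369/5069 → advance -1; mR−mL=-4563/5069 → turn -1·90°
n=5: pose=(3,5,W); sL=45/73, sR=9/25; mL=189/3650, mR=-45/73; mL+mR=-2061/3650 → advance -1; mR−mL=-2439/3650 → turn -1·90°

0 90/157 18/25 1701/3925 -90/157 1 4 S
1 9/13 5/13 1/26 -9/13 1 5 W
2 18/41 18/49 297/2009 -18/41 2 5 N
3 45/116 45/68 1845/3944 -45/116 2 4 E
4 18/37 90/137 2097/5069 -18/37 3 4 S
5 45/73 9/25 189/3650 -45/73 3 5 W
final 4 5 N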